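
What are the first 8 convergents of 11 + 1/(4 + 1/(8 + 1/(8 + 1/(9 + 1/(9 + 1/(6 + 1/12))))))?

Using the convergent recurrence p_i = a_i*p_{i-1} + p_{i-2}, q_i = a_i*q_{i-1} + q_{i-2} with p_{-2}=0, p_{-1}=1, q_{-2}=1, q_{-1}=0:
  i=0: a_0=11, p_0 = 11*1 + 0 = 11, q_0 = 11*0 + 1 = 1.
  i=1: a_1=4, p_1 = 4*11 + 1 = 45, q_1 = 4*1 + 0 = 4.
  i=2: a_2=8, p_2 = 8*45 + 11 = 371, q_2 = 8*4 + 1 = 33.
  i=3: a_3=8, p_3 = 8*371 + 45 = 3013, q_3 = 8*33 + 4 = 268.
  i=4: a_4=9, p_4 = 9*3013 + 371 = 27488, q_4 = 9*268 + 33 = 2445.
  i=5: a_5=9, p_5 = 9*27488 + 3013 = 250405, q_5 = 9*2445 + 268 = 22273.
  i=6: a_6=6, p_6 = 6*250405 + 27488 = 1529918, q_6 = 6*22273 + 2445 = 136083.
  i=7: a_7=12, p_7 = 12*1529918 + 250405 = 18609421, q_7 = 12*136083 + 22273 = 1655269.

11/1, 45/4, 371/33, 3013/268, 27488/2445, 250405/22273, 1529918/136083, 18609421/1655269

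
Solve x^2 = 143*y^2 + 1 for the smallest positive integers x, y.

(x, y) = (12, 1)

First expand sqrt(143) as a continued fraction. With x_i = (sqrt(143) + m_i)/d_i and (m_0, d_0) = (0, 1): a_0 = floor(sqrt(143)) = 11, since 11^2 = 121 <= 143 < 144 = 12^2.
Iterate m_{i+1} = d_i*a_i - m_i, d_{i+1} = (143 - m_{i+1}^2)/d_i, a_{i+1} = floor((a_0 + m_{i+1})/d_{i+1}):
  m_1 = 1*11 - 0 = 11, d_1 = (143 - 11^2)/1 = 22/1 = 22, a_1 = floor((11 + 11)/22) = 1.
  m_2 = 22*1 - 11 = 11, d_2 = (143 - 11^2)/22 = 22/22 = 1, a_2 = floor((11 + 11)/1) = 22.
  m_3 = 1*22 - 11 = 11, d_3 = (143 - 11^2)/1 = 22/1 = 22: (m_3, d_3) = (m_1, d_1) = (11, 22), so from here the quotients repeat a_1, a_2; the period length is 2.
So sqrt(143) = [11; (1, 22)] with period length k = 2.
k is even, so the fundamental solution of x^2 - 143y^2 = 1 is (p_{k-1}, q_{k-1}) = (p_1, q_1); compute convergents through index 1.
Convergents (p_i = a_i*p_{i-1} + p_{i-2}, q_i = a_i*q_{i-1} + q_{i-2} with p_{-2}=0, p_{-1}=1, q_{-2}=1, q_{-1}=0):
  i=0: a_0=11, p_0 = 11*1 + 0 = 11, q_0 = 11*0 + 1 = 1.
  i=1: a_1=1, p_1 = 1*11 + 1 = 12, q_1 = 1*1 + 0 = 1.
Check: 12^2 - 143*1^2 = 144 - 143 = 1, so (x, y) = (12, 1) solves the equation, and by the theorem it is the least positive solution.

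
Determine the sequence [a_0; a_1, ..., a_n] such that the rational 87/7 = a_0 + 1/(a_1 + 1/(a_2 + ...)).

[12; 2, 3]

Run the Euclidean algorithm on 87 and 7; the successive quotients are the partial quotients a_0, a_1, ... (each step inverts the fractional part left over by the previous one):
  87 = 12*7 + 3, so a_0 = 12.
  7 = 2*3 + 1, so a_1 = 2.
  3 = 3*1 + 0, so a_2 = 3.
The remainder reaches 0 after 3 divisions, so the expansion has 3 partial quotients, read off in order.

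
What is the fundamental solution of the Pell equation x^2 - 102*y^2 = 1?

(x, y) = (101, 10)

First expand sqrt(102) as a continued fraction. With x_i = (sqrt(102) + m_i)/d_i and (m_0, d_0) = (0, 1): a_0 = floor(sqrt(102)) = 10, since 10^2 = 100 <= 102 < 121 = 11^2.
Iterate m_{i+1} = d_i*a_i - m_i, d_{i+1} = (102 - m_{i+1}^2)/d_i, a_{i+1} = floor((a_0 + m_{i+1})/d_{i+1}):
  m_1 = 1*10 - 0 = 10, d_1 = (102 - 10^2)/1 = 2/1 = 2, a_1 = floor((10 + 10)/2) = 10.
  m_2 = 2*10 - 10 = 10, d_2 = (102 - 10^2)/2 = 2/2 = 1, a_2 = floor((10 + 10)/1) = 20.
  m_3 = 1*20 - 10 = 10, d_3 = (102 - 10^2)/1 = 2/1 = 2: (m_3, d_3) = (m_1, d_1) = (10, 2), so from here the quotients repeat a_1, a_2; the period length is 2.
So sqrt(102) = [10; (10, 20)] with period length k = 2.
k is even, so the fundamental solution of x^2 - 102y^2 = 1 is (p_{k-1}, q_{k-1}) = (p_1, q_1); compute convergents through index 1.
Convergents (p_i = a_i*p_{i-1} + p_{i-2}, q_i = a_i*q_{i-1} + q_{i-2} with p_{-2}=0, p_{-1}=1, q_{-2}=1, q_{-1}=0):
  i=0: a_0=10, p_0 = 10*1 + 0 = 10, q_0 = 10*0 + 1 = 1.
  i=1: a_1=10, p_1 = 10*10 + 1 = 101, q_1 = 10*1 + 0 = 10.
Check: 101^2 - 102*10^2 = 10201 - 10200 = 1, so (x, y) = (101, 10) solves the equation, and by the theorem it is the least positive solution.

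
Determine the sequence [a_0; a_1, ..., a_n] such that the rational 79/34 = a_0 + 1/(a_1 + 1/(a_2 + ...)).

[2; 3, 11]

Run the Euclidean algorithm on 79 and 34; the successive quotients are the partial quotients a_0, a_1, ... (each step inverts the fractional part left over by the previous one):
  79 = 2*34 + 11, so a_0 = 2.
  34 = 3*11 + 1, so a_1 = 3.
  11 = 11*1 + 0, so a_2 = 11.
The remainder reaches 0 after 3 divisions, so the expansion has 3 partial quotients, read off in order.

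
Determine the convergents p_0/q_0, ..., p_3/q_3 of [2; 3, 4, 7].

Using the convergent recurrence p_i = a_i*p_{i-1} + p_{i-2}, q_i = a_i*q_{i-1} + q_{i-2} with p_{-2}=0, p_{-1}=1, q_{-2}=1, q_{-1}=0:
  i=0: a_0=2, p_0 = 2*1 + 0 = 2, q_0 = 2*0 + 1 = 1.
  i=1: a_1=3, p_1 = 3*2 + 1 = 7, q_1 = 3*1 + 0 = 3.
  i=2: a_2=4, p_2 = 4*7 + 2 = 30, q_2 = 4*3 + 1 = 13.
  i=3: a_3=7, p_3 = 7*30 + 7 = 217, q_3 = 7*13 + 3 = 94.

2/1, 7/3, 30/13, 217/94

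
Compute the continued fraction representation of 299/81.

[3; 1, 2, 4, 6]

Run the Euclidean algorithm on 299 and 81; the successive quotients are the partial quotients a_0, a_1, ... (each step inverts the fractional part left over by the previous one):
  299 = 3*81 + 56, so a_0 = 3.
  81 = 1*56 + 25, so a_1 = 1.
  56 = 2*25 + 6, so a_2 = 2.
  25 = 4*6 + 1, so a_3 = 4.
  6 = 6*1 + 0, so a_4 = 6.
The remainder reaches 0 after 5 divisions, so the expansion has 5 partial quotients, read off in order.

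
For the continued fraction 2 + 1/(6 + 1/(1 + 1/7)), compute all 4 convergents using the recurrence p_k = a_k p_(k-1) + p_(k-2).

2/1, 13/6, 15/7, 118/55

Using the convergent recurrence p_i = a_i*p_{i-1} + p_{i-2}, q_i = a_i*q_{i-1} + q_{i-2} with p_{-2}=0, p_{-1}=1, q_{-2}=1, q_{-1}=0:
  i=0: a_0=2, p_0 = 2*1 + 0 = 2, q_0 = 2*0 + 1 = 1.
  i=1: a_1=6, p_1 = 6*2 + 1 = 13, q_1 = 6*1 + 0 = 6.
  i=2: a_2=1, p_2 = 1*13 + 2 = 15, q_2 = 1*6 + 1 = 7.
  i=3: a_3=7, p_3 = 7*15 + 13 = 118, q_3 = 7*7 + 6 = 55.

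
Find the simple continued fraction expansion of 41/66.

Run the Euclidean algorithm on 41 and 66; the successive quotients are the partial quotients a_0, a_1, ... (each step inverts the fractional part left over by the previous one):
  41 = 0*66 + 41, so a_0 = 0.
  66 = 1*41 + 25, so a_1 = 1.
  41 = 1*25 + 16, so a_2 = 1.
  25 = 1*16 + 9, so a_3 = 1.
  16 = 1*9 + 7, so a_4 = 1.
  9 = 1*7 + 2, so a_5 = 1.
  7 = 3*2 + 1, so a_6 = 3.
  2 = 2*1 + 0, so a_7 = 2.
The remainder reaches 0 after 8 divisions, so the expansion has 8 partial quotients, read off in order.

[0; 1, 1, 1, 1, 1, 3, 2]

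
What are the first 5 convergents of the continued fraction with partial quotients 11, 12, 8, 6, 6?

Using the convergent recurrence p_i = a_i*p_{i-1} + p_{i-2}, q_i = a_i*q_{i-1} + q_{i-2} with p_{-2}=0, p_{-1}=1, q_{-2}=1, q_{-1}=0:
  i=0: a_0=11, p_0 = 11*1 + 0 = 11, q_0 = 11*0 + 1 = 1.
  i=1: a_1=12, p_1 = 12*11 + 1 = 133, q_1 = 12*1 + 0 = 12.
  i=2: a_2=8, p_2 = 8*133 + 11 = 1075, q_2 = 8*12 + 1 = 97.
  i=3: a_3=6, p_3 = 6*1075 + 133 = 6583, q_3 = 6*97 + 12 = 594.
  i=4: a_4=6, p_4 = 6*6583 + 1075 = 40573, q_4 = 6*594 + 97 = 3661.

11/1, 133/12, 1075/97, 6583/594, 40573/3661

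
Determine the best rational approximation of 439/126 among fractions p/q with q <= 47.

108/31

Expand x = 439/126 as a continued fraction with the Euclidean algorithm:
  439 = 3*126 + 61, so a_0 = 3.
  126 = 2*61 + 4, so a_1 = 2.
  61 = 15*4 + 1, so a_2 = 15.
  4 = 4*1 + 0, so a_3 = 4.
so x = [3; 2, 15, 4].
Convergents (p_i = a_i*p_{i-1} + p_{i-2}, q_i = a_i*q_{i-1} + q_{i-2} with p_{-2}=0, p_{-1}=1, q_{-2}=1, q_{-1}=0), until the denominator exceeds 47:
  i=0: a_0=3, p_0 = 3*1 + 0 = 3, q_0 = 3*0 + 1 = 1.
  i=1: a_1=2, p_1 = 2*3 + 1 = 7, q_1 = 2*1 + 0 = 2.
  i=2: a_2=15, p_2 = 15*7 + 3 = 108, q_2 = 15*2 + 1 = 31.
  i=3: a_3=4, p_3 = 4*108 + 7 = 439, q_3 = 4*31 + 2 = 126.
q_3 = 126 > 47, so the last convergent with denominator <= 47 is p_2/q_2 = 108/31.
The closest fraction with denominator <= 47 is either p_2/q_2 or the intermediate fraction (k*p_2 + p_1)/(k*q_2 + q_1) with the largest k >= 1 whose denominator stays <= 47; these approach x as k grows, and every other convergent or intermediate fraction in range is farther away.
Largest k: floor((47 - q_1)/q_2) = floor((47 - 2)/31) = 1.
That gives (1*108 + 7)/(1*31 + 2) = 115/33.
Compare the errors: |x - 108/31| = |439*31 - 108*126|/(126*31) = 1/3906, and |x - 115/33| = |439*33 - 115*126|/(126*33) = 3/4158.
Cross-multiplying, 1*4158 = 4158 < 11718 = 3*3906, so 1/3906 is smaller: the convergent 108/31 is closer to x than 115/33.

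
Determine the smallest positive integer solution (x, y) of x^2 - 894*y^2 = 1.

First expand sqrt(894) as a continued fraction. With x_i = (sqrt(894) + m_i)/d_i and (m_0, d_0) = (0, 1): a_0 = floor(sqrt(894)) = 29, since 29^2 = 841 <= 894 < 900 = 30^2.
Iterate m_{i+1} = d_i*a_i - m_i, d_{i+1} = (894 - m_{i+1}^2)/d_i, a_{i+1} = floor((a_0 + m_{i+1})/d_{i+1}):
  m_1 = 1*29 - 0 = 29, d_1 = (894 - 29^2)/1 = 53/1 = 53, a_1 = floor((29 + 29)/53) = 1.
  m_2 = 53*1 - 29 = 24, d_2 = (894 - 24^2)/53 = 318/53 = 6, a_2 = floor((29 + 24)/6) = 8.
  m_3 = 6*8 - 24 = 24, d_3 = (894 - 24^2)/6 = 318/6 = 53, a_3 = floor((29 + 24)/53) = 1.
  m_4 = 53*1 - 24 = 29, d_4 = (894 - 29^2)/53 = 53/53 = 1, a_4 = floor((29 + 29)/1) = 58.
  m_5 = 1*58 - 29 = 29, d_5 = (894 - 29^2)/1 = 53/1 = 53: (m_5, d_5) = (m_1, d_1) = (29, 53), so from here the quotients repeat a_1, ..., a_4; the period length is 4.
So sqrt(894) = [29; (1, 8, 1, 58)] with period length k = 4.
k is even, so the fundamental solution of x^2 - 894y^2 = 1 is (p_{k-1}, q_{k-1}) = (p_3, q_3); compute convergents through index 3.
Convergents (p_i = a_i*p_{i-1} + p_{i-2}, q_i = a_i*q_{i-1} + q_{i-2} with p_{-2}=0, p_{-1}=1, q_{-2}=1, q_{-1}=0):
  i=0: a_0=29, p_0 = 29*1 + 0 = 29, q_0 = 29*0 + 1 = 1.
  i=1: a_1=1, p_1 = 1*29 + 1 = 30, q_1 = 1*1 + 0 = 1.
  i=2: a_2=8, p_2 = 8*30 + 29 = 269, q_2 = 8*1 + 1 = 9.
  i=3: a_3=1, p_3 = 1*269 + 30 = 299, q_3 = 1*9 + 1 = 10.
Check: 299^2 - 894*10^2 = 89401 - 89400 = 1, so (x, y) = (299, 10) solves the equation, and by the theorem it is the least positive solution.

(x, y) = (299, 10)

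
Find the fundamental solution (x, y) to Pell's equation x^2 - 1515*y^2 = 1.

First expand sqrt(1515) as a continued fraction. With x_i = (sqrt(1515) + m_i)/d_i and (m_0, d_0) = (0, 1): a_0 = floor(sqrt(1515)) = 38, since 38^2 = 1444 <= 1515 < 1521 = 39^2.
Iterate m_{i+1} = d_i*a_i - m_i, d_{i+1} = (1515 - m_{i+1}^2)/d_i, a_{i+1} = floor((a_0 + m_{i+1})/d_{i+1}):
  m_1 = 1*38 - 0 = 38, d_1 = (1515 - 38^2)/1 = 71/1 = 71, a_1 = floor((38 + 38)/71) = 1.
  m_2 = 71*1 - 38 = 33, d_2 = (1515 - 33^2)/71 = 426/71 = 6, a_2 = floor((38 + 33)/6) = 11.
  m_3 = 6*11 - 33 = 33, d_3 = (1515 - 33^2)/6 = 426/6 = 71, a_3 = floor((38 + 33)/71) = 1.
  m_4 = 71*1 - 33 = 38, d_4 = (1515 - 38^2)/71 = 71/71 = 1, a_4 = floor((38 + 38)/1) = 76.
  m_5 = 1*76 - 38 = 38, d_5 = (1515 - 38^2)/1 = 71/1 = 71: (m_5, d_5) = (m_1, d_1) = (38, 71), so from here the quotients repeat a_1, ..., a_4; the period length is 4.
So sqrt(1515) = [38; (1, 11, 1, 76)] with period length k = 4.
k is even, so the fundamental solution of x^2 - 1515y^2 = 1 is (p_{k-1}, q_{k-1}) = (p_3, q_3); compute convergents through index 3.
Convergents (p_i = a_i*p_{i-1} + p_{i-2}, q_i = a_i*q_{i-1} + q_{i-2} with p_{-2}=0, p_{-1}=1, q_{-2}=1, q_{-1}=0):
  i=0: a_0=38, p_0 = 38*1 + 0 = 38, q_0 = 38*0 + 1 = 1.
  i=1: a_1=1, p_1 = 1*38 + 1 = 39, q_1 = 1*1 + 0 = 1.
  i=2: a_2=11, p_2 = 11*39 + 38 = 467, q_2 = 11*1 + 1 = 12.
  i=3: a_3=1, p_3 = 1*467 + 39 = 506, q_3 = 1*12 + 1 = 13.
Check: 506^2 - 1515*13^2 = 256036 - 256035 = 1, so (x, y) = (506, 13) solves the equation, and by the theorem it is the least positive solution.

(x, y) = (506, 13)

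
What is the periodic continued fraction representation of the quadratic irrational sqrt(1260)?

Write x_i = (sqrt(1260) + m_i)/d_i with (m_0, d_0) = (0, 1). a_0 = floor(sqrt(1260)) = 35, since 35^2 = 1225 <= 1260 < 1296 = 36^2.
Iterate m_{i+1} = d_i*a_i - m_i, d_{i+1} = (1260 - m_{i+1}^2)/d_i, a_{i+1} = floor((a_0 + m_{i+1})/d_{i+1}):
  m_1 = 1*35 - 0 = 35, d_1 = (1260 - 35^2)/1 = 35/1 = 35, a_1 = floor((35 + 35)/35) = 2.
  m_2 = 35*2 - 35 = 35, d_2 = (1260 - 35^2)/35 = 35/35 = 1, a_2 = floor((35 + 35)/1) = 70.
  m_3 = 1*70 - 35 = 35, d_3 = (1260 - 35^2)/1 = 35/1 = 35: (m_3, d_3) = (m_1, d_1) = (35, 35), so from here the quotients repeat a_1, a_2; the period length is 2.
Hence the expansion of sqrt(1260) is a_0 = 35 followed by the repeating block 2, 70 (period 2).

[35; (2, 70)]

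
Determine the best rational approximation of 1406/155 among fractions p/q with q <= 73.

Expand x = 1406/155 as a continued fraction with the Euclidean algorithm:
  1406 = 9*155 + 11, so a_0 = 9.
  155 = 14*11 + 1, so a_1 = 14.
  11 = 11*1 + 0, so a_2 = 11.
so x = [9; 14, 11].
Convergents (p_i = a_i*p_{i-1} + p_{i-2}, q_i = a_i*q_{i-1} + q_{i-2} with p_{-2}=0, p_{-1}=1, q_{-2}=1, q_{-1}=0), until the denominator exceeds 73:
  i=0: a_0=9, p_0 = 9*1 + 0 = 9, q_0 = 9*0 + 1 = 1.
  i=1: a_1=14, p_1 = 14*9 + 1 = 127, q_1 = 14*1 + 0 = 14.
  i=2: a_2=11, p_2 = 11*127 + 9 = 1406, q_2 = 11*14 + 1 = 155.
q_2 = 155 > 73, so the last convergent with denominator <= 73 is p_1/q_1 = 127/14.
The closest fraction with denominator <= 73 is either p_1/q_1 or the intermediate fraction (k*p_1 + p_0)/(k*q_1 + q_0) with the largest k >= 1 whose denominator stays <= 73; these approach x as k grows, and every other convergent or intermediate fraction in range is farther away.
Largest k: floor((73 - q_0)/q_1) = floor((73 - 1)/14) = 5.
That gives (5*127 + 9)/(5*14 + 1) = 644/71.
Compare the errors: |x - 127/14| = |1406*14 - 127*155|/(155*14) = 1/2170, and |x - 644/71| = |1406*71 - 644*155|/(155*71) = 6/11005.
Cross-multiplying, 1*11005 = 11005 < 13020 = 6*2170, so 1/2170 is smaller: the convergent 127/14 is closer to x than 644/71.

127/14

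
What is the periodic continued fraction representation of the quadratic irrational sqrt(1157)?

Write x_i = (sqrt(1157) + m_i)/d_i with (m_0, d_0) = (0, 1). a_0 = floor(sqrt(1157)) = 34, since 34^2 = 1156 <= 1157 < 1225 = 35^2.
Iterate m_{i+1} = d_i*a_i - m_i, d_{i+1} = (1157 - m_{i+1}^2)/d_i, a_{i+1} = floor((a_0 + m_{i+1})/d_{i+1}):
  m_1 = 1*34 - 0 = 34, d_1 = (1157 - 34^2)/1 = 1/1 = 1, a_1 = floor((34 + 34)/1) = 68.
  m_2 = 1*68 - 34 = 34, d_2 = (1157 - 34^2)/1 = 1/1 = 1: (m_2, d_2) = (m_1, d_1) = (34, 1), so from here the quotient a_1 repeats; the period length is 1.
Hence the expansion of sqrt(1157) is a_0 = 34 followed by the repeating block 68 (period 1).

[34; (68)]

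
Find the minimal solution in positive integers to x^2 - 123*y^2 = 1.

First expand sqrt(123) as a continued fraction. With x_i = (sqrt(123) + m_i)/d_i and (m_0, d_0) = (0, 1): a_0 = floor(sqrt(123)) = 11, since 11^2 = 121 <= 123 < 144 = 12^2.
Iterate m_{i+1} = d_i*a_i - m_i, d_{i+1} = (123 - m_{i+1}^2)/d_i, a_{i+1} = floor((a_0 + m_{i+1})/d_{i+1}):
  m_1 = 1*11 - 0 = 11, d_1 = (123 - 11^2)/1 = 2/1 = 2, a_1 = floor((11 + 11)/2) = 11.
  m_2 = 2*11 - 11 = 11, d_2 = (123 - 11^2)/2 = 2/2 = 1, a_2 = floor((11 + 11)/1) = 22.
  m_3 = 1*22 - 11 = 11, d_3 = (123 - 11^2)/1 = 2/1 = 2: (m_3, d_3) = (m_1, d_1) = (11, 2), so from here the quotients repeat a_1, a_2; the period length is 2.
So sqrt(123) = [11; (11, 22)] with period length k = 2.
k is even, so the fundamental solution of x^2 - 123y^2 = 1 is (p_{k-1}, q_{k-1}) = (p_1, q_1); compute convergents through index 1.
Convergents (p_i = a_i*p_{i-1} + p_{i-2}, q_i = a_i*q_{i-1} + q_{i-2} with p_{-2}=0, p_{-1}=1, q_{-2}=1, q_{-1}=0):
  i=0: a_0=11, p_0 = 11*1 + 0 = 11, q_0 = 11*0 + 1 = 1.
  i=1: a_1=11, p_1 = 11*11 + 1 = 122, q_1 = 11*1 + 0 = 11.
Check: 122^2 - 123*11^2 = 14884 - 14883 = 1, so (x, y) = (122, 11) solves the equation, and by the theorem it is the least positive solution.

(x, y) = (122, 11)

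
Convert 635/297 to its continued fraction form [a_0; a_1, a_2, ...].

[2; 7, 4, 10]

Run the Euclidean algorithm on 635 and 297; the successive quotients are the partial quotients a_0, a_1, ... (each step inverts the fractional part left over by the previous one):
  635 = 2*297 + 41, so a_0 = 2.
  297 = 7*41 + 10, so a_1 = 7.
  41 = 4*10 + 1, so a_2 = 4.
  10 = 10*1 + 0, so a_3 = 10.
The remainder reaches 0 after 4 divisions, so the expansion has 4 partial quotients, read off in order.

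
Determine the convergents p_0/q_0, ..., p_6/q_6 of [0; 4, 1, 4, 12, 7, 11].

0/1, 1/4, 1/5, 5/24, 61/293, 432/2075, 4813/23118

Using the convergent recurrence p_i = a_i*p_{i-1} + p_{i-2}, q_i = a_i*q_{i-1} + q_{i-2} with p_{-2}=0, p_{-1}=1, q_{-2}=1, q_{-1}=0:
  i=0: a_0=0, p_0 = 0*1 + 0 = 0, q_0 = 0*0 + 1 = 1.
  i=1: a_1=4, p_1 = 4*0 + 1 = 1, q_1 = 4*1 + 0 = 4.
  i=2: a_2=1, p_2 = 1*1 + 0 = 1, q_2 = 1*4 + 1 = 5.
  i=3: a_3=4, p_3 = 4*1 + 1 = 5, q_3 = 4*5 + 4 = 24.
  i=4: a_4=12, p_4 = 12*5 + 1 = 61, q_4 = 12*24 + 5 = 293.
  i=5: a_5=7, p_5 = 7*61 + 5 = 432, q_5 = 7*293 + 24 = 2075.
  i=6: a_6=11, p_6 = 11*432 + 61 = 4813, q_6 = 11*2075 + 293 = 23118.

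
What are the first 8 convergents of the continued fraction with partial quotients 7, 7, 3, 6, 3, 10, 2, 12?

Using the convergent recurrence p_i = a_i*p_{i-1} + p_{i-2}, q_i = a_i*q_{i-1} + q_{i-2} with p_{-2}=0, p_{-1}=1, q_{-2}=1, q_{-1}=0:
  i=0: a_0=7, p_0 = 7*1 + 0 = 7, q_0 = 7*0 + 1 = 1.
  i=1: a_1=7, p_1 = 7*7 + 1 = 50, q_1 = 7*1 + 0 = 7.
  i=2: a_2=3, p_2 = 3*50 + 7 = 157, q_2 = 3*7 + 1 = 22.
  i=3: a_3=6, p_3 = 6*157 + 50 = 992, q_3 = 6*22 + 7 = 139.
  i=4: a_4=3, p_4 = 3*992 + 157 = 3133, q_4 = 3*139 + 22 = 439.
  i=5: a_5=10, p_5 = 10*3133 + 992 = 32322, q_5 = 10*439 + 139 = 4529.
  i=6: a_6=2, p_6 = 2*32322 + 3133 = 67777, q_6 = 2*4529 + 439 = 9497.
  i=7: a_7=12, p_7 = 12*67777 + 32322 = 845646, q_7 = 12*9497 + 4529 = 118493.

7/1, 50/7, 157/22, 992/139, 3133/439, 32322/4529, 67777/9497, 845646/118493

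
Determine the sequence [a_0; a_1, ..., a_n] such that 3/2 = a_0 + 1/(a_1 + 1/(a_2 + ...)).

Run the Euclidean algorithm on 3 and 2; the successive quotients are the partial quotients a_0, a_1, ... (each step inverts the fractional part left over by the previous one):
  3 = 1*2 + 1, so a_0 = 1.
  2 = 2*1 + 0, so a_1 = 2.
The remainder reaches 0 after 2 divisions, so the expansion has 2 partial quotients, read off in order.

[1; 2]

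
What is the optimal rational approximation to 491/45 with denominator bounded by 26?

251/23

Expand x = 491/45 as a continued fraction with the Euclidean algorithm:
  491 = 10*45 + 41, so a_0 = 10.
  45 = 1*41 + 4, so a_1 = 1.
  41 = 10*4 + 1, so a_2 = 10.
  4 = 4*1 + 0, so a_3 = 4.
so x = [10; 1, 10, 4].
Convergents (p_i = a_i*p_{i-1} + p_{i-2}, q_i = a_i*q_{i-1} + q_{i-2} with p_{-2}=0, p_{-1}=1, q_{-2}=1, q_{-1}=0), until the denominator exceeds 26:
  i=0: a_0=10, p_0 = 10*1 + 0 = 10, q_0 = 10*0 + 1 = 1.
  i=1: a_1=1, p_1 = 1*10 + 1 = 11, q_1 = 1*1 + 0 = 1.
  i=2: a_2=10, p_2 = 10*11 + 10 = 120, q_2 = 10*1 + 1 = 11.
  i=3: a_3=4, p_3 = 4*120 + 11 = 491, q_3 = 4*11 + 1 = 45.
q_3 = 45 > 26, so the last convergent with denominator <= 26 is p_2/q_2 = 120/11.
The closest fraction with denominator <= 26 is either p_2/q_2 or the intermediate fraction (k*p_2 + p_1)/(k*q_2 + q_1) with the largest k >= 1 whose denominator stays <= 26; these approach x as k grows, and every other convergent or intermediate fraction in range is farther away.
Largest k: floor((26 - q_1)/q_2) = floor((26 - 1)/11) = 2.
That gives (2*120 + 11)/(2*11 + 1) = 251/23.
Compare the errors: |x - 120/11| = |491*11 - 120*45|/(45*11) = 1/495, and |x - 251/23| = |491*23 - 251*45|/(45*23) = 2/1035.
Cross-multiplying, 2*495 = 990 < 1035 = 1*1035, so 2/1035 is smaller: the intermediate fraction 251/23 is closer to x than 120/11.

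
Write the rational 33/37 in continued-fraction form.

Run the Euclidean algorithm on 33 and 37; the successive quotients are the partial quotients a_0, a_1, ... (each step inverts the fractional part left over by the previous one):
  33 = 0*37 + 33, so a_0 = 0.
  37 = 1*33 + 4, so a_1 = 1.
  33 = 8*4 + 1, so a_2 = 8.
  4 = 4*1 + 0, so a_3 = 4.
The remainder reaches 0 after 4 divisions, so the expansion has 4 partial quotients, read off in order.

[0; 1, 8, 4]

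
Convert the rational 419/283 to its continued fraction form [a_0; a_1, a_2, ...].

[1; 2, 12, 2, 1, 3]

Run the Euclidean algorithm on 419 and 283; the successive quotients are the partial quotients a_0, a_1, ... (each step inverts the fractional part left over by the previous one):
  419 = 1*283 + 136, so a_0 = 1.
  283 = 2*136 + 11, so a_1 = 2.
  136 = 12*11 + 4, so a_2 = 12.
  11 = 2*4 + 3, so a_3 = 2.
  4 = 1*3 + 1, so a_4 = 1.
  3 = 3*1 + 0, so a_5 = 3.
The remainder reaches 0 after 6 divisions, so the expansion has 6 partial quotients, read off in order.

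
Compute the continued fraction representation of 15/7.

[2; 7]

Run the Euclidean algorithm on 15 and 7; the successive quotients are the partial quotients a_0, a_1, ... (each step inverts the fractional part left over by the previous one):
  15 = 2*7 + 1, so a_0 = 2.
  7 = 7*1 + 0, so a_1 = 7.
The remainder reaches 0 after 2 divisions, so the expansion has 2 partial quotients, read off in order.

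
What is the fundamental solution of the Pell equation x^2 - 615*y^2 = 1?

(x, y) = (124, 5)

First expand sqrt(615) as a continued fraction. With x_i = (sqrt(615) + m_i)/d_i and (m_0, d_0) = (0, 1): a_0 = floor(sqrt(615)) = 24, since 24^2 = 576 <= 615 < 625 = 25^2.
Iterate m_{i+1} = d_i*a_i - m_i, d_{i+1} = (615 - m_{i+1}^2)/d_i, a_{i+1} = floor((a_0 + m_{i+1})/d_{i+1}):
  m_1 = 1*24 - 0 = 24, d_1 = (615 - 24^2)/1 = 39/1 = 39, a_1 = floor((24 + 24)/39) = 1.
  m_2 = 39*1 - 24 = 15, d_2 = (615 - 15^2)/39 = 390/39 = 10, a_2 = floor((24 + 15)/10) = 3.
  m_3 = 10*3 - 15 = 15, d_3 = (615 - 15^2)/10 = 390/10 = 39, a_3 = floor((24 + 15)/39) = 1.
  m_4 = 39*1 - 15 = 24, d_4 = (615 - 24^2)/39 = 39/39 = 1, a_4 = floor((24 + 24)/1) = 48.
  m_5 = 1*48 - 24 = 24, d_5 = (615 - 24^2)/1 = 39/1 = 39: (m_5, d_5) = (m_1, d_1) = (24, 39), so from here the quotients repeat a_1, ..., a_4; the period length is 4.
So sqrt(615) = [24; (1, 3, 1, 48)] with period length k = 4.
k is even, so the fundamental solution of x^2 - 615y^2 = 1 is (p_{k-1}, q_{k-1}) = (p_3, q_3); compute convergents through index 3.
Convergents (p_i = a_i*p_{i-1} + p_{i-2}, q_i = a_i*q_{i-1} + q_{i-2} with p_{-2}=0, p_{-1}=1, q_{-2}=1, q_{-1}=0):
  i=0: a_0=24, p_0 = 24*1 + 0 = 24, q_0 = 24*0 + 1 = 1.
  i=1: a_1=1, p_1 = 1*24 + 1 = 25, q_1 = 1*1 + 0 = 1.
  i=2: a_2=3, p_2 = 3*25 + 24 = 99, q_2 = 3*1 + 1 = 4.
  i=3: a_3=1, p_3 = 1*99 + 25 = 124, q_3 = 1*4 + 1 = 5.
Check: 124^2 - 615*5^2 = 15376 - 15375 = 1, so (x, y) = (124, 5) solves the equation, and by the theorem it is the least positive solution.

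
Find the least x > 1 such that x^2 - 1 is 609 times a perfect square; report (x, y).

First expand sqrt(609) as a continued fraction. With x_i = (sqrt(609) + m_i)/d_i and (m_0, d_0) = (0, 1): a_0 = floor(sqrt(609)) = 24, since 24^2 = 576 <= 609 < 625 = 25^2.
Iterate m_{i+1} = d_i*a_i - m_i, d_{i+1} = (609 - m_{i+1}^2)/d_i, a_{i+1} = floor((a_0 + m_{i+1})/d_{i+1}):
  m_1 = 1*24 - 0 = 24, d_1 = (609 - 24^2)/1 = 33/1 = 33, a_1 = floor((24 + 24)/33) = 1.
  m_2 = 33*1 - 24 = 9, d_2 = (609 - 9^2)/33 = 528/33 = 16, a_2 = floor((24 + 9)/16) = 2.
  m_3 = 16*2 - 9 = 23, d_3 = (609 - 23^2)/16 = 80/16 = 5, a_3 = floor((24 + 23)/5) = 9.
  m_4 = 5*9 - 23 = 22, d_4 = (609 - 22^2)/5 = 125/5 = 25, a_4 = floor((24 + 22)/25) = 1.
  m_5 = 25*1 - 22 = 3, d_5 = (609 - 3^2)/25 = 600/25 = 24, a_5 = floor((24 + 3)/24) = 1.
  m_6 = 24*1 - 3 = 21, d_6 = (609 - 21^2)/24 = 168/24 = 7, a_6 = floor((24 + 21)/7) = 6.
  m_7 = 7*6 - 21 = 21, d_7 = (609 - 21^2)/7 = 168/7 = 24, a_7 = floor((24 + 21)/24) = 1.
  m_8 = 24*1 - 21 = 3, d_8 = (609 - 3^2)/24 = 600/24 = 25, a_8 = floor((24 + 3)/25) = 1.
  m_9 = 25*1 - 3 = 22, d_9 = (609 - 22^2)/25 = 125/25 = 5, a_9 = floor((24 + 22)/5) = 9.
  m_10 = 5*9 - 22 = 23, d_10 = (609 - 23^2)/5 = 80/5 = 16, a_10 = floor((24 + 23)/16) = 2.
  m_11 = 16*2 - 23 = 9, d_11 = (609 - 9^2)/16 = 528/16 = 33, a_11 = floor((24 + 9)/33) = 1.
  m_12 = 33*1 - 9 = 24, d_12 = (609 - 24^2)/33 = 33/33 = 1, a_12 = floor((24 + 24)/1) = 48.
  m_13 = 1*48 - 24 = 24, d_13 = (609 - 24^2)/1 = 33/1 = 33: (m_13, d_13) = (m_1, d_1) = (24, 33), so from here the quotients repeat a_1, ..., a_12; the period length is 12.
So sqrt(609) = [24; (1, 2, 9, 1, 1, 6, 1, 1, 9, 2, 1, 48)] with period length k = 12.
k is even, so the fundamental solution of x^2 - 609y^2 = 1 is (p_{k-1}, q_{k-1}) = (p_11, q_11); compute convergents through index 11.
Convergents (p_i = a_i*p_{i-1} + p_{i-2}, q_i = a_i*q_{i-1} + q_{i-2} with p_{-2}=0, p_{-1}=1, q_{-2}=1, q_{-1}=0):
  i=0: a_0=24, p_0 = 24*1 + 0 = 24, q_0 = 24*0 + 1 = 1.
  i=1: a_1=1, p_1 = 1*24 + 1 = 25, q_1 = 1*1 + 0 = 1.
  i=2: a_2=2, p_2 = 2*25 + 24 = 74, q_2 = 2*1 + 1 = 3.
  i=3: a_3=9, p_3 = 9*74 + 25 = 691, q_3 = 9*3 + 1 = 28.
  i=4: a_4=1, p_4 = 1*691 + 74 = 765, q_4 = 1*28 + 3 = 31.
  i=5: a_5=1, p_5 = 1*765 + 691 = 1456, q_5 = 1*31 + 28 = 59.
  i=6: a_6=6, p_6 = 6*1456 + 765 = 9501, q_6 = 6*59 + 31 = 385.
  i=7: a_7=1, p_7 = 1*9501 + 1456 = 10957, q_7 = 1*385 + 59 = 444.
  i=8: a_8=1, p_8 = 1*10957 + 9501 = 20458, q_8 = 1*444 + 385 = 829.
  i=9: a_9=9, p_9 = 9*20458 + 10957 = 195079, q_9 = 9*829 + 444 = 7905.
  i=10: a_10=2, p_10 = 2*195079 + 20458 = 410616, q_10 = 2*7905 + 829 = 16639.
  i=11: a_11=1, p_11 = 1*410616 + 195079 = 605695, q_11 = 1*16639 + 7905 = 24544.
Check: 605695^2 - 609*24544^2 = 366866433025 - 366866433024 = 1, so (x, y) = (605695, 24544) solves the equation, and by the theorem it is the least positive solution.

(x, y) = (605695, 24544)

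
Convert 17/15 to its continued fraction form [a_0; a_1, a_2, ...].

Run the Euclidean algorithm on 17 and 15; the successive quotients are the partial quotients a_0, a_1, ... (each step inverts the fractional part left over by the previous one):
  17 = 1*15 + 2, so a_0 = 1.
  15 = 7*2 + 1, so a_1 = 7.
  2 = 2*1 + 0, so a_2 = 2.
The remainder reaches 0 after 3 divisions, so the expansion has 3 partial quotients, read off in order.

[1; 7, 2]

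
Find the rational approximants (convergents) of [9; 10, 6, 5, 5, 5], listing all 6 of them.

Using the convergent recurrence p_i = a_i*p_{i-1} + p_{i-2}, q_i = a_i*q_{i-1} + q_{i-2} with p_{-2}=0, p_{-1}=1, q_{-2}=1, q_{-1}=0:
  i=0: a_0=9, p_0 = 9*1 + 0 = 9, q_0 = 9*0 + 1 = 1.
  i=1: a_1=10, p_1 = 10*9 + 1 = 91, q_1 = 10*1 + 0 = 10.
  i=2: a_2=6, p_2 = 6*91 + 9 = 555, q_2 = 6*10 + 1 = 61.
  i=3: a_3=5, p_3 = 5*555 + 91 = 2866, q_3 = 5*61 + 10 = 315.
  i=4: a_4=5, p_4 = 5*2866 + 555 = 14885, q_4 = 5*315 + 61 = 1636.
  i=5: a_5=5, p_5 = 5*14885 + 2866 = 77291, q_5 = 5*1636 + 315 = 8495.

9/1, 91/10, 555/61, 2866/315, 14885/1636, 77291/8495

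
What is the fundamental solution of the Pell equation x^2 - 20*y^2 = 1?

First expand sqrt(20) as a continued fraction. With x_i = (sqrt(20) + m_i)/d_i and (m_0, d_0) = (0, 1): a_0 = floor(sqrt(20)) = 4, since 4^2 = 16 <= 20 < 25 = 5^2.
Iterate m_{i+1} = d_i*a_i - m_i, d_{i+1} = (20 - m_{i+1}^2)/d_i, a_{i+1} = floor((a_0 + m_{i+1})/d_{i+1}):
  m_1 = 1*4 - 0 = 4, d_1 = (20 - 4^2)/1 = 4/1 = 4, a_1 = floor((4 + 4)/4) = 2.
  m_2 = 4*2 - 4 = 4, d_2 = (20 - 4^2)/4 = 4/4 = 1, a_2 = floor((4 + 4)/1) = 8.
  m_3 = 1*8 - 4 = 4, d_3 = (20 - 4^2)/1 = 4/1 = 4: (m_3, d_3) = (m_1, d_1) = (4, 4), so from here the quotients repeat a_1, a_2; the period length is 2.
So sqrt(20) = [4; (2, 8)] with period length k = 2.
k is even, so the fundamental solution of x^2 - 20y^2 = 1 is (p_{k-1}, q_{k-1}) = (p_1, q_1); compute convergents through index 1.
Convergents (p_i = a_i*p_{i-1} + p_{i-2}, q_i = a_i*q_{i-1} + q_{i-2} with p_{-2}=0, p_{-1}=1, q_{-2}=1, q_{-1}=0):
  i=0: a_0=4, p_0 = 4*1 + 0 = 4, q_0 = 4*0 + 1 = 1.
  i=1: a_1=2, p_1 = 2*4 + 1 = 9, q_1 = 2*1 + 0 = 2.
Check: 9^2 - 20*2^2 = 81 - 80 = 1, so (x, y) = (9, 2) solves the equation, and by the theorem it is the least positive solution.

(x, y) = (9, 2)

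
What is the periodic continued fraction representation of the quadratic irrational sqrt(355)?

Write x_i = (sqrt(355) + m_i)/d_i with (m_0, d_0) = (0, 1). a_0 = floor(sqrt(355)) = 18, since 18^2 = 324 <= 355 < 361 = 19^2.
Iterate m_{i+1} = d_i*a_i - m_i, d_{i+1} = (355 - m_{i+1}^2)/d_i, a_{i+1} = floor((a_0 + m_{i+1})/d_{i+1}):
  m_1 = 1*18 - 0 = 18, d_1 = (355 - 18^2)/1 = 31/1 = 31, a_1 = floor((18 + 18)/31) = 1.
  m_2 = 31*1 - 18 = 13, d_2 = (355 - 13^2)/31 = 186/31 = 6, a_2 = floor((18 + 13)/6) = 5.
  m_3 = 6*5 - 13 = 17, d_3 = (355 - 17^2)/6 = 66/6 = 11, a_3 = floor((18 + 17)/11) = 3.
  m_4 = 11*3 - 17 = 16, d_4 = (355 - 16^2)/11 = 99/11 = 9, a_4 = floor((18 + 16)/9) = 3.
  m_5 = 9*3 - 16 = 11, d_5 = (355 - 11^2)/9 = 234/9 = 26, a_5 = floor((18 + 11)/26) = 1.
  m_6 = 26*1 - 11 = 15, d_6 = (355 - 15^2)/26 = 130/26 = 5, a_6 = floor((18 + 15)/5) = 6.
  m_7 = 5*6 - 15 = 15, d_7 = (355 - 15^2)/5 = 130/5 = 26, a_7 = floor((18 + 15)/26) = 1.
  m_8 = 26*1 - 15 = 11, d_8 = (355 - 11^2)/26 = 234/26 = 9, a_8 = floor((18 + 11)/9) = 3.
  m_9 = 9*3 - 11 = 16, d_9 = (355 - 16^2)/9 = 99/9 = 11, a_9 = floor((18 + 16)/11) = 3.
  m_10 = 11*3 - 16 = 17, d_10 = (355 - 17^2)/11 = 66/11 = 6, a_10 = floor((18 + 17)/6) = 5.
  m_11 = 6*5 - 17 = 13, d_11 = (355 - 13^2)/6 = 186/6 = 31, a_11 = floor((18 + 13)/31) = 1.
  m_12 = 31*1 - 13 = 18, d_12 = (355 - 18^2)/31 = 31/31 = 1, a_12 = floor((18 + 18)/1) = 36.
  m_13 = 1*36 - 18 = 18, d_13 = (355 - 18^2)/1 = 31/1 = 31: (m_13, d_13) = (m_1, d_1) = (18, 31), so from here the quotients repeat a_1, ..., a_12; the period length is 12.
Hence the expansion of sqrt(355) is a_0 = 18 followed by the repeating block 1, 5, 3, 3, 1, 6, 1, 3, 3, 5, 1, 36 (period 12).

[18; (1, 5, 3, 3, 1, 6, 1, 3, 3, 5, 1, 36)]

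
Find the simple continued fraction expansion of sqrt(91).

Write x_i = (sqrt(91) + m_i)/d_i with (m_0, d_0) = (0, 1). a_0 = floor(sqrt(91)) = 9, since 9^2 = 81 <= 91 < 100 = 10^2.
Iterate m_{i+1} = d_i*a_i - m_i, d_{i+1} = (91 - m_{i+1}^2)/d_i, a_{i+1} = floor((a_0 + m_{i+1})/d_{i+1}):
  m_1 = 1*9 - 0 = 9, d_1 = (91 - 9^2)/1 = 10/1 = 10, a_1 = floor((9 + 9)/10) = 1.
  m_2 = 10*1 - 9 = 1, d_2 = (91 - 1^2)/10 = 90/10 = 9, a_2 = floor((9 + 1)/9) = 1.
  m_3 = 9*1 - 1 = 8, d_3 = (91 - 8^2)/9 = 27/9 = 3, a_3 = floor((9 + 8)/3) = 5.
  m_4 = 3*5 - 8 = 7, d_4 = (91 - 7^2)/3 = 42/3 = 14, a_4 = floor((9 + 7)/14) = 1.
  m_5 = 14*1 - 7 = 7, d_5 = (91 - 7^2)/14 = 42/14 = 3, a_5 = floor((9 + 7)/3) = 5.
  m_6 = 3*5 - 7 = 8, d_6 = (91 - 8^2)/3 = 27/3 = 9, a_6 = floor((9 + 8)/9) = 1.
  m_7 = 9*1 - 8 = 1, d_7 = (91 - 1^2)/9 = 90/9 = 10, a_7 = floor((9 + 1)/10) = 1.
  m_8 = 10*1 - 1 = 9, d_8 = (91 - 9^2)/10 = 10/10 = 1, a_8 = floor((9 + 9)/1) = 18.
  m_9 = 1*18 - 9 = 9, d_9 = (91 - 9^2)/1 = 10/1 = 10: (m_9, d_9) = (m_1, d_1) = (9, 10), so from here the quotients repeat a_1, ..., a_8; the period length is 8.
Hence the expansion of sqrt(91) is a_0 = 9 followed by the repeating block 1, 1, 5, 1, 5, 1, 1, 18 (period 8).

[9; (1, 1, 5, 1, 5, 1, 1, 18)]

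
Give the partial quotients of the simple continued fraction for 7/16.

Run the Euclidean algorithm on 7 and 16; the successive quotients are the partial quotients a_0, a_1, ... (each step inverts the fractional part left over by the previous one):
  7 = 0*16 + 7, so a_0 = 0.
  16 = 2*7 + 2, so a_1 = 2.
  7 = 3*2 + 1, so a_2 = 3.
  2 = 2*1 + 0, so a_3 = 2.
The remainder reaches 0 after 4 divisions, so the expansion has 4 partial quotients, read off in order.

[0; 2, 3, 2]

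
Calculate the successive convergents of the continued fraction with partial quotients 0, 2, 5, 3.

0/1, 1/2, 5/11, 16/35

Using the convergent recurrence p_i = a_i*p_{i-1} + p_{i-2}, q_i = a_i*q_{i-1} + q_{i-2} with p_{-2}=0, p_{-1}=1, q_{-2}=1, q_{-1}=0:
  i=0: a_0=0, p_0 = 0*1 + 0 = 0, q_0 = 0*0 + 1 = 1.
  i=1: a_1=2, p_1 = 2*0 + 1 = 1, q_1 = 2*1 + 0 = 2.
  i=2: a_2=5, p_2 = 5*1 + 0 = 5, q_2 = 5*2 + 1 = 11.
  i=3: a_3=3, p_3 = 3*5 + 1 = 16, q_3 = 3*11 + 2 = 35.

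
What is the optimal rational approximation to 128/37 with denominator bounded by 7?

24/7

Expand x = 128/37 as a continued fraction with the Euclidean algorithm:
  128 = 3*37 + 17, so a_0 = 3.
  37 = 2*17 + 3, so a_1 = 2.
  17 = 5*3 + 2, so a_2 = 5.
  3 = 1*2 + 1, so a_3 = 1.
  2 = 2*1 + 0, so a_4 = 2.
so x = [3; 2, 5, 1, 2].
Convergents (p_i = a_i*p_{i-1} + p_{i-2}, q_i = a_i*q_{i-1} + q_{i-2} with p_{-2}=0, p_{-1}=1, q_{-2}=1, q_{-1}=0), until the denominator exceeds 7:
  i=0: a_0=3, p_0 = 3*1 + 0 = 3, q_0 = 3*0 + 1 = 1.
  i=1: a_1=2, p_1 = 2*3 + 1 = 7, q_1 = 2*1 + 0 = 2.
  i=2: a_2=5, p_2 = 5*7 + 3 = 38, q_2 = 5*2 + 1 = 11.
q_2 = 11 > 7, so the last convergent with denominator <= 7 is p_1/q_1 = 7/2.
The closest fraction with denominator <= 7 is either p_1/q_1 or the intermediate fraction (k*p_1 + p_0)/(k*q_1 + q_0) with the largest k >= 1 whose denominator stays <= 7; these approach x as k grows, and every other convergent or intermediate fraction in range is farther away.
Largest k: floor((7 - q_0)/q_1) = floor((7 - 1)/2) = 3.
That gives (3*7 + 3)/(3*2 + 1) = 24/7.
Compare the errors: |x - 7/2| = |128*2 - 7*37|/(37*2) = 3/74, and |x - 24/7| = |128*7 - 24*37|/(37*7) = 8/259.
Cross-multiplying, 8*74 = 592 < 777 = 3*259, so 8/259 is smaller: the intermediate fraction 24/7 is closer to x than 7/2.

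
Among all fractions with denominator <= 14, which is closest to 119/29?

41/10

Expand x = 119/29 as a continued fraction with the Euclidean algorithm:
  119 = 4*29 + 3, so a_0 = 4.
  29 = 9*3 + 2, so a_1 = 9.
  3 = 1*2 + 1, so a_2 = 1.
  2 = 2*1 + 0, so a_3 = 2.
so x = [4; 9, 1, 2].
Convergents (p_i = a_i*p_{i-1} + p_{i-2}, q_i = a_i*q_{i-1} + q_{i-2} with p_{-2}=0, p_{-1}=1, q_{-2}=1, q_{-1}=0), until the denominator exceeds 14:
  i=0: a_0=4, p_0 = 4*1 + 0 = 4, q_0 = 4*0 + 1 = 1.
  i=1: a_1=9, p_1 = 9*4 + 1 = 37, q_1 = 9*1 + 0 = 9.
  i=2: a_2=1, p_2 = 1*37 + 4 = 41, q_2 = 1*9 + 1 = 10.
  i=3: a_3=2, p_3 = 2*41 + 37 = 119, q_3 = 2*10 + 9 = 29.
q_3 = 29 > 14, so the last convergent with denominator <= 14 is p_2/q_2 = 41/10.
The closest fraction with denominator <= 14 is either p_2/q_2 or the intermediate fraction (k*p_2 + p_1)/(k*q_2 + q_1) with the largest k >= 1 whose denominator stays <= 14; these approach x as k grows, and every other convergent or intermediate fraction in range is farther away.
Largest k: floor((14 - q_1)/q_2) = floor((14 - 9)/10) = 0.
Since k = 0, no intermediate fraction beyond p_2/q_2 has denominator <= 14, so the convergent 41/10 is the closest (its error is |119*10 - 41*29|/(29*10) = 1/290).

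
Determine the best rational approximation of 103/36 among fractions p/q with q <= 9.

Expand x = 103/36 as a continued fraction with the Euclidean algorithm:
  103 = 2*36 + 31, so a_0 = 2.
  36 = 1*31 + 5, so a_1 = 1.
  31 = 6*5 + 1, so a_2 = 6.
  5 = 5*1 + 0, so a_3 = 5.
so x = [2; 1, 6, 5].
Convergents (p_i = a_i*p_{i-1} + p_{i-2}, q_i = a_i*q_{i-1} + q_{i-2} with p_{-2}=0, p_{-1}=1, q_{-2}=1, q_{-1}=0), until the denominator exceeds 9:
  i=0: a_0=2, p_0 = 2*1 + 0 = 2, q_0 = 2*0 + 1 = 1.
  i=1: a_1=1, p_1 = 1*2 + 1 = 3, q_1 = 1*1 + 0 = 1.
  i=2: a_2=6, p_2 = 6*3 + 2 = 20, q_2 = 6*1 + 1 = 7.
  i=3: a_3=5, p_3 = 5*20 + 3 = 103, q_3 = 5*7 + 1 = 36.
q_3 = 36 > 9, so the last convergent with denominator <= 9 is p_2/q_2 = 20/7.
The closest fraction with denominator <= 9 is either p_2/q_2 or the intermediate fraction (k*p_2 + p_1)/(k*q_2 + q_1) with the largest k >= 1 whose denominator stays <= 9; these approach x as k grows, and every other convergent or intermediate fraction in range is farther away.
Largest k: floor((9 - q_1)/q_2) = floor((9 - 1)/7) = 1.
That gives (1*20 + 3)/(1*7 + 1) = 23/8.
Compare the errors: |x - 20/7| = |103*7 - 20*36|/(36*7) = 1/252, and |x - 23/8| = |103*8 - 23*36|/(36*8) = 4/288.
Cross-multiplying, 1*288 = 288 < 1008 = 4*252, so 1/252 is smaller: the convergent 20/7 is closer to x than 23/8.

20/7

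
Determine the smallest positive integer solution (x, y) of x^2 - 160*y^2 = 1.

(x, y) = (721, 57)

First expand sqrt(160) as a continued fraction. With x_i = (sqrt(160) + m_i)/d_i and (m_0, d_0) = (0, 1): a_0 = floor(sqrt(160)) = 12, since 12^2 = 144 <= 160 < 169 = 13^2.
Iterate m_{i+1} = d_i*a_i - m_i, d_{i+1} = (160 - m_{i+1}^2)/d_i, a_{i+1} = floor((a_0 + m_{i+1})/d_{i+1}):
  m_1 = 1*12 - 0 = 12, d_1 = (160 - 12^2)/1 = 16/1 = 16, a_1 = floor((12 + 12)/16) = 1.
  m_2 = 16*1 - 12 = 4, d_2 = (160 - 4^2)/16 = 144/16 = 9, a_2 = floor((12 + 4)/9) = 1.
  m_3 = 9*1 - 4 = 5, d_3 = (160 - 5^2)/9 = 135/9 = 15, a_3 = floor((12 + 5)/15) = 1.
  m_4 = 15*1 - 5 = 10, d_4 = (160 - 10^2)/15 = 60/15 = 4, a_4 = floor((12 + 10)/4) = 5.
  m_5 = 4*5 - 10 = 10, d_5 = (160 - 10^2)/4 = 60/4 = 15, a_5 = floor((12 + 10)/15) = 1.
  m_6 = 15*1 - 10 = 5, d_6 = (160 - 5^2)/15 = 135/15 = 9, a_6 = floor((12 + 5)/9) = 1.
  m_7 = 9*1 - 5 = 4, d_7 = (160 - 4^2)/9 = 144/9 = 16, a_7 = floor((12 + 4)/16) = 1.
  m_8 = 16*1 - 4 = 12, d_8 = (160 - 12^2)/16 = 16/16 = 1, a_8 = floor((12 + 12)/1) = 24.
  m_9 = 1*24 - 12 = 12, d_9 = (160 - 12^2)/1 = 16/1 = 16: (m_9, d_9) = (m_1, d_1) = (12, 16), so from here the quotients repeat a_1, ..., a_8; the period length is 8.
So sqrt(160) = [12; (1, 1, 1, 5, 1, 1, 1, 24)] with period length k = 8.
k is even, so the fundamental solution of x^2 - 160y^2 = 1 is (p_{k-1}, q_{k-1}) = (p_7, q_7); compute convergents through index 7.
Convergents (p_i = a_i*p_{i-1} + p_{i-2}, q_i = a_i*q_{i-1} + q_{i-2} with p_{-2}=0, p_{-1}=1, q_{-2}=1, q_{-1}=0):
  i=0: a_0=12, p_0 = 12*1 + 0 = 12, q_0 = 12*0 + 1 = 1.
  i=1: a_1=1, p_1 = 1*12 + 1 = 13, q_1 = 1*1 + 0 = 1.
  i=2: a_2=1, p_2 = 1*13 + 12 = 25, q_2 = 1*1 + 1 = 2.
  i=3: a_3=1, p_3 = 1*25 + 13 = 38, q_3 = 1*2 + 1 = 3.
  i=4: a_4=5, p_4 = 5*38 + 25 = 215, q_4 = 5*3 + 2 = 17.
  i=5: a_5=1, p_5 = 1*215 + 38 = 253, q_5 = 1*17 + 3 = 20.
  i=6: a_6=1, p_6 = 1*253 + 215 = 468, q_6 = 1*20 + 17 = 37.
  i=7: a_7=1, p_7 = 1*468 + 253 = 721, q_7 = 1*37 + 20 = 57.
Check: 721^2 - 160*57^2 = 519841 - 519840 = 1, so (x, y) = (721, 57) solves the equation, and by the theorem it is the least positive solution.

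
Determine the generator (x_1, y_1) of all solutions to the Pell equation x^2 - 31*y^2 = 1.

First expand sqrt(31) as a continued fraction. With x_i = (sqrt(31) + m_i)/d_i and (m_0, d_0) = (0, 1): a_0 = floor(sqrt(31)) = 5, since 5^2 = 25 <= 31 < 36 = 6^2.
Iterate m_{i+1} = d_i*a_i - m_i, d_{i+1} = (31 - m_{i+1}^2)/d_i, a_{i+1} = floor((a_0 + m_{i+1})/d_{i+1}):
  m_1 = 1*5 - 0 = 5, d_1 = (31 - 5^2)/1 = 6/1 = 6, a_1 = floor((5 + 5)/6) = 1.
  m_2 = 6*1 - 5 = 1, d_2 = (31 - 1^2)/6 = 30/6 = 5, a_2 = floor((5 + 1)/5) = 1.
  m_3 = 5*1 - 1 = 4, d_3 = (31 - 4^2)/5 = 15/5 = 3, a_3 = floor((5 + 4)/3) = 3.
  m_4 = 3*3 - 4 = 5, d_4 = (31 - 5^2)/3 = 6/3 = 2, a_4 = floor((5 + 5)/2) = 5.
  m_5 = 2*5 - 5 = 5, d_5 = (31 - 5^2)/2 = 6/2 = 3, a_5 = floor((5 + 5)/3) = 3.
  m_6 = 3*3 - 5 = 4, d_6 = (31 - 4^2)/3 = 15/3 = 5, a_6 = floor((5 + 4)/5) = 1.
  m_7 = 5*1 - 4 = 1, d_7 = (31 - 1^2)/5 = 30/5 = 6, a_7 = floor((5 + 1)/6) = 1.
  m_8 = 6*1 - 1 = 5, d_8 = (31 - 5^2)/6 = 6/6 = 1, a_8 = floor((5 + 5)/1) = 10.
  m_9 = 1*10 - 5 = 5, d_9 = (31 - 5^2)/1 = 6/1 = 6: (m_9, d_9) = (m_1, d_1) = (5, 6), so from here the quotients repeat a_1, ..., a_8; the period length is 8.
So sqrt(31) = [5; (1, 1, 3, 5, 3, 1, 1, 10)] with period length k = 8.
k is even, so the fundamental solution of x^2 - 31y^2 = 1 is (p_{k-1}, q_{k-1}) = (p_7, q_7); compute convergents through index 7.
Convergents (p_i = a_i*p_{i-1} + p_{i-2}, q_i = a_i*q_{i-1} + q_{i-2} with p_{-2}=0, p_{-1}=1, q_{-2}=1, q_{-1}=0):
  i=0: a_0=5, p_0 = 5*1 + 0 = 5, q_0 = 5*0 + 1 = 1.
  i=1: a_1=1, p_1 = 1*5 + 1 = 6, q_1 = 1*1 + 0 = 1.
  i=2: a_2=1, p_2 = 1*6 + 5 = 11, q_2 = 1*1 + 1 = 2.
  i=3: a_3=3, p_3 = 3*11 + 6 = 39, q_3 = 3*2 + 1 = 7.
  i=4: a_4=5, p_4 = 5*39 + 11 = 206, q_4 = 5*7 + 2 = 37.
  i=5: a_5=3, p_5 = 3*206 + 39 = 657, q_5 = 3*37 + 7 = 118.
  i=6: a_6=1, p_6 = 1*657 + 206 = 863, q_6 = 1*118 + 37 = 155.
  i=7: a_7=1, p_7 = 1*863 + 657 = 1520, q_7 = 1*155 + 118 = 273.
Check: 1520^2 - 31*273^2 = 2310400 - 2310399 = 1, so (x, y) = (1520, 273) solves the equation, and by the theorem it is the least positive solution.

(x, y) = (1520, 273)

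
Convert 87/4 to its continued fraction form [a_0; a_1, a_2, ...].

[21; 1, 3]

Run the Euclidean algorithm on 87 and 4; the successive quotients are the partial quotients a_0, a_1, ... (each step inverts the fractional part left over by the previous one):
  87 = 21*4 + 3, so a_0 = 21.
  4 = 1*3 + 1, so a_1 = 1.
  3 = 3*1 + 0, so a_2 = 3.
The remainder reaches 0 after 3 divisions, so the expansion has 3 partial quotients, read off in order.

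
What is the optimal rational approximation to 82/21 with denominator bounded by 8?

31/8

Expand x = 82/21 as a continued fraction with the Euclidean algorithm:
  82 = 3*21 + 19, so a_0 = 3.
  21 = 1*19 + 2, so a_1 = 1.
  19 = 9*2 + 1, so a_2 = 9.
  2 = 2*1 + 0, so a_3 = 2.
so x = [3; 1, 9, 2].
Convergents (p_i = a_i*p_{i-1} + p_{i-2}, q_i = a_i*q_{i-1} + q_{i-2} with p_{-2}=0, p_{-1}=1, q_{-2}=1, q_{-1}=0), until the denominator exceeds 8:
  i=0: a_0=3, p_0 = 3*1 + 0 = 3, q_0 = 3*0 + 1 = 1.
  i=1: a_1=1, p_1 = 1*3 + 1 = 4, q_1 = 1*1 + 0 = 1.
  i=2: a_2=9, p_2 = 9*4 + 3 = 39, q_2 = 9*1 + 1 = 10.
q_2 = 10 > 8, so the last convergent with denominator <= 8 is p_1/q_1 = 4/1.
The closest fraction with denominator <= 8 is either p_1/q_1 or the intermediate fraction (k*p_1 + p_0)/(k*q_1 + q_0) with the largest k >= 1 whose denominator stays <= 8; these approach x as k grows, and every other convergent or intermediate fraction in range is farther away.
Largest k: floor((8 - q_0)/q_1) = floor((8 - 1)/1) = 7.
That gives (7*4 + 3)/(7*1 + 1) = 31/8.
Compare the errors: |x - 4/1| = |82*1 - 4*21|/(21*1) = 2/21, and |x - 31/8| = |82*8 - 31*21|/(21*8) = 5/168.
Cross-multiplying, 5*21 = 105 < 336 = 2*168, so 5/168 is smaller: the intermediate fraction 31/8 is closer to x than 4/1.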